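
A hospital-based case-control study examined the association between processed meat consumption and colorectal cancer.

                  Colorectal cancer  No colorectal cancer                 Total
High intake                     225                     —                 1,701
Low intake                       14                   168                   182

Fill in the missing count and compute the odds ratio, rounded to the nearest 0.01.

1.83

The missing cell is in the exposed row: 1701 − 225 = 1476.
So a = 225, b = 1476, c = 14, d = 168.
OR = (a·d)/(b·c) = (225 × 168) / (1476 × 14) = 37800 / 20664 = 1.82927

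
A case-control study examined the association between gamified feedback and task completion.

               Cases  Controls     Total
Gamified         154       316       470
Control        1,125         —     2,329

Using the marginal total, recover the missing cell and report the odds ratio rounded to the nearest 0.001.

0.522

The missing cell is in the unexposed row: 2329 − 1125 = 1204.
So a = 154, b = 316, c = 1125, d = 1204.
OR = (a·d)/(b·c) = (154 × 1204) / (316 × 1125) = 185416 / 355500 = 0.52156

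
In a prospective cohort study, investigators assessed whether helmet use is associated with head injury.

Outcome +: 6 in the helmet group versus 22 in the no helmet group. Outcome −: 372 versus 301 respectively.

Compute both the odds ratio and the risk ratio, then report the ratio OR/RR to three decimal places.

0.947

From the description: a = 6, b = 372, c = 22, d = 301.
OR = (6·301)/(372·22) = 1806/8184 = 0.22067
Risk in exposed = 6/378 = 0.01587; risk in unexposed = 22/323 = 0.06811; RR = 0.23304
OR/RR = 0.22067 / 0.23304 = 0.94692
The outcome is rare in both groups, so OR ≈ RR (ratio near 1).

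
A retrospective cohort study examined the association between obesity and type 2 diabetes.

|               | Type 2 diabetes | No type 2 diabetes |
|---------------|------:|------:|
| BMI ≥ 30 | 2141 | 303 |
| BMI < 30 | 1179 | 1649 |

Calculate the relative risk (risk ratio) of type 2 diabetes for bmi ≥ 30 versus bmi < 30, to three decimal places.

Cells: a = 2141, b = 303, c = 1179, d = 1649.
Risk in exposed = 2141/2444 = 0.87602; risk in unexposed = 1179/2828 = 0.41690.
RR = 0.87602 / 0.41690 = 2.10127
The risk among the exposed is 2.10 times that among the unexposed.

2.101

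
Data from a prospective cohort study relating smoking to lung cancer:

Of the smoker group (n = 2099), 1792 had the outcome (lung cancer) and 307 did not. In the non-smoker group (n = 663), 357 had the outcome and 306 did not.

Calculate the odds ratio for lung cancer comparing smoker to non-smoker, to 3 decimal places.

From the description: a = 1792, b = 307, c = 357, d = 306.
OR = (a·d)/(b·c) = (1792 × 306) / (307 × 357) = 548352 / 109599 = 5.00326
The odds of lung cancer are about 5.00 times as high in the smoker group.

5.003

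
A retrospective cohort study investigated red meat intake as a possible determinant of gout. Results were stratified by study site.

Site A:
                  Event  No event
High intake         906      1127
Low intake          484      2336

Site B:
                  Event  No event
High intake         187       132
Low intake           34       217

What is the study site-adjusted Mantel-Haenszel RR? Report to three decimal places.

2.745

RR_MH = Σ(aᵢ·n₀ᵢ/nᵢ) / Σ(cᵢ·n₁ᵢ/nᵢ), with n₁ᵢ = aᵢ+bᵢ (exposed), n₀ᵢ = cᵢ+dᵢ (unexposed), nᵢ = n₁ᵢ+n₀ᵢ.
Stratum 1 (Site A): n₁ = 2033, n₀ = 2820, n = 4853; a·n₀/n = 906·2820/4853 = 526.4620; c·n₁/n = 484·2033/4853 = 202.7554
Stratum 2 (Site B): n₁ = 319, n₀ = 251, n = 570; a·n₀/n = 187·251/570 = 82.3456; c·n₁/n = 34·319/570 = 19.0281
RR_MH = (526.4620 + 82.3456) / (202.7554 + 19.0281) = 608.8076 / 221.7835 = 2.74505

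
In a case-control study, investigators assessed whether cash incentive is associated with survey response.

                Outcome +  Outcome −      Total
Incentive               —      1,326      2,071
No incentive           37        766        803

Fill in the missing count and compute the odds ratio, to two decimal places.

The missing cell is in the exposed row: 2071 − 1326 = 745.
So a = 745, b = 1326, c = 37, d = 766.
OR = (a·d)/(b·c) = (745 × 766) / (1326 × 37) = 570670 / 49062 = 11.63161

11.63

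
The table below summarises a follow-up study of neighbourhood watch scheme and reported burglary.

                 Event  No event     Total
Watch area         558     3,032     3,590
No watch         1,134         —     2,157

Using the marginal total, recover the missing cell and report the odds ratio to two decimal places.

0.17

The missing cell is in the unexposed row: 2157 − 1134 = 1023.
So a = 558, b = 3032, c = 1134, d = 1023.
OR = (a·d)/(b·c) = (558 × 1023) / (3032 × 1134) = 570834 / 3438288 = 0.16602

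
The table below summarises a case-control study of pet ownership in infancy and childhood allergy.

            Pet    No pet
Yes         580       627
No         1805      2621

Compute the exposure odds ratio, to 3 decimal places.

1.343

Reading the table with exposure as columns: a = 580 (Pet, case), b = 1805 (Pet, non-case), c = 627 (No pet, case), d = 2621.
OR = (a·d)/(b·c) = (580 × 2621) / (1805 × 627) = 1520180 / 1131735 = 1.34323
The odds of childhood allergy are about 1.34 times as high in the pet group.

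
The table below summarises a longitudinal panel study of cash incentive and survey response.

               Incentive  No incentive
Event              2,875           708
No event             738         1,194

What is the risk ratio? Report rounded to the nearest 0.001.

Reading the table with exposure as columns: a = 2875 (Incentive, case), b = 738 (Incentive, non-case), c = 708 (No incentive, case), d = 1194.
Risk in exposed = 2875/3613 = 0.79574; risk in unexposed = 708/1902 = 0.37224.
RR = 0.79574 / 0.37224 = 2.13770
The risk among the exposed is 2.14 times that among the unexposed.

2.138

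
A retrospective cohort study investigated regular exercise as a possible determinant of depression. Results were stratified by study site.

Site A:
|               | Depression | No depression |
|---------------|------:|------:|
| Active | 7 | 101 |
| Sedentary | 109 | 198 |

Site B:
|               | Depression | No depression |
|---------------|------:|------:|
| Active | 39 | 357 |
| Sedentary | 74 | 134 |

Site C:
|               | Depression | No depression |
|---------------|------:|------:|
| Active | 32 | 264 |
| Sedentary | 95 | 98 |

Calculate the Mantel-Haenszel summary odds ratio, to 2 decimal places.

0.15

OR_MH = Σ(aᵢdᵢ/nᵢ) / Σ(bᵢcᵢ/nᵢ), where nᵢ is the stratum total.
Stratum 1 (Site A): n = 415; a·d/n = 7·198/415 = 3.3398; b·c/n = 101·109/415 = 26.5277
Stratum 2 (Site B): n = 604; a·d/n = 39·134/604 = 8.6523; b·c/n = 357·74/604 = 43.7384
Stratum 3 (Site C): n = 489; a·d/n = 32·98/489 = 6.4131; b·c/n = 264·95/489 = 51.2883
OR_MH = (3.3398 + 8.6523 + 6.4131) / (26.5277 + 43.7384 + 51.2883) = 18.4052 / 121.5545 = 0.15141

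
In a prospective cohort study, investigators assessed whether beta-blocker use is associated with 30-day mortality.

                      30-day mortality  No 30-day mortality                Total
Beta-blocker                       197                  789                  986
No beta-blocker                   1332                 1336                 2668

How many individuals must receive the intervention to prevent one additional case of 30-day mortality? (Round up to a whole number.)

4

Risk in treated group = 197/986 = 0.19980; risk in control = 1332/2668 = 0.49925.
Absolute risk reduction = 0.49925 − 0.19980 = 0.29945
NNT = 1 / ARR = 1 / 0.29945 = 3.339 → round up → 4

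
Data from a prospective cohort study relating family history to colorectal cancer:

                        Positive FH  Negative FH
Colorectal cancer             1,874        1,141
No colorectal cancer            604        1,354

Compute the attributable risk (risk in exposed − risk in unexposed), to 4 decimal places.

Reading the table with exposure as columns: a = 1874 (Positive FH, case), b = 604 (Positive FH, non-case), c = 1141 (Negative FH, case), d = 1354.
Risk in exposed = 1874/2478 = 0.756255; risk in unexposed = 1141/2495 = 0.457315.
Risk difference = 0.756255 − 0.457315 = 0.298940

0.2989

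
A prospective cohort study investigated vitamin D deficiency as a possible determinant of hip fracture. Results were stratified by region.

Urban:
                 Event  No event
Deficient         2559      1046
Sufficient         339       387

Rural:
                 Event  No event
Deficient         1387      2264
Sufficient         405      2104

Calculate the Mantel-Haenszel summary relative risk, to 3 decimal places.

RR_MH = Σ(aᵢ·n₀ᵢ/nᵢ) / Σ(cᵢ·n₁ᵢ/nᵢ), with n₁ᵢ = aᵢ+bᵢ (exposed), n₀ᵢ = cᵢ+dᵢ (unexposed), nᵢ = n₁ᵢ+n₀ᵢ.
Stratum 1 (Urban): n₁ = 3605, n₀ = 726, n = 4331; a·n₀/n = 2559·726/4331 = 428.9619; c·n₁/n = 339·3605/4331 = 282.1739
Stratum 2 (Rural): n₁ = 3651, n₀ = 2509, n = 6160; a·n₀/n = 1387·2509/6160 = 564.9323; c·n₁/n = 405·3651/6160 = 240.0414
RR_MH = (428.9619 + 564.9323) / (282.1739 + 240.0414) = 993.8942 / 522.2153 = 1.90323

1.903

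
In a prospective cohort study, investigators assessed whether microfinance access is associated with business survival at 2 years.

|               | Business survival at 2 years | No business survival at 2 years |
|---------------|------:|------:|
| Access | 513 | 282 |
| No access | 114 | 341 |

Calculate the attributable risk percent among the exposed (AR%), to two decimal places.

61.17

Cells: a = 513, b = 282, c = 114, d = 341.
Risk in exposed = 513/795 = 0.64528; risk in unexposed = 114/455 = 0.25055.
RR = 0.64528/0.25055 = 2.57547
AR% = (RR − 1)/RR × 100 = (2.57547 − 1)/2.57547 × 100 = 61.1722%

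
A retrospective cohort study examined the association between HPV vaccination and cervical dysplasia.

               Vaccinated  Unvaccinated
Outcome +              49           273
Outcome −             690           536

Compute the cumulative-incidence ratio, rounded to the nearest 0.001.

0.196

Reading the table with exposure as columns: a = 49 (Vaccinated, case), b = 690 (Vaccinated, non-case), c = 273 (Unvaccinated, case), d = 536.
Risk in exposed = 49/739 = 0.06631; risk in unexposed = 273/809 = 0.33745.
RR = 0.06631 / 0.33745 = 0.19649
The risk is 80% lower among the exposed than among the unexposed.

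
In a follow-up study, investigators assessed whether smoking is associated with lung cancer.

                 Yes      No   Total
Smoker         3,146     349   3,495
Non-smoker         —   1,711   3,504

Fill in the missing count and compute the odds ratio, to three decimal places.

8.602

The missing cell is in the unexposed row: 3504 − 1711 = 1793.
So a = 3146, b = 349, c = 1793, d = 1711.
OR = (a·d)/(b·c) = (3146 × 1711) / (349 × 1793) = 5382806 / 625757 = 8.60207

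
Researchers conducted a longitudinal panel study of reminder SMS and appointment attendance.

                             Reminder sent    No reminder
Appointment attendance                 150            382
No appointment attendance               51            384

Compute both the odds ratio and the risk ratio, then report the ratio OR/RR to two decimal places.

Reading the table with exposure as columns: a = 150 (Reminder sent, case), b = 51 (Reminder sent, non-case), c = 382 (No reminder, case), d = 384.
OR = (150·384)/(51·382) = 57600/19482 = 2.95658
Risk in exposed = 150/201 = 0.74627; risk in unexposed = 382/766 = 0.49869; RR = 1.49644
OR/RR = 2.95658 / 1.49644 = 1.97573
The outcome is not rare, so the OR lies further from 1 than the RR.

1.98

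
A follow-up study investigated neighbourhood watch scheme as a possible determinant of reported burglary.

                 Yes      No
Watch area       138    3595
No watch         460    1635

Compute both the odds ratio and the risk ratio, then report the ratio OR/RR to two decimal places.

Cells: a = 138, b = 3595, c = 460, d = 1635.
OR = (138·1635)/(3595·460) = 225630/1653700 = 0.13644
Risk in exposed = 138/3733 = 0.03697; risk in unexposed = 460/2095 = 0.21957; RR = 0.16836
OR/RR = 0.13644 / 0.16836 = 0.81039
The outcome is not rare, so the OR lies further from 1 than the RR.

0.81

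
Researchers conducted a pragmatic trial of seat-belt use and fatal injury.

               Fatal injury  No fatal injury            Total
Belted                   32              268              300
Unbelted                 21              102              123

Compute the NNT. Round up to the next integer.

Risk in treated group = 32/300 = 0.10667; risk in control = 21/123 = 0.17073.
Absolute risk reduction = 0.17073 − 0.10667 = 0.06407
NNT = 1 / ARR = 1 / 0.06407 = 15.609 → round up → 16

16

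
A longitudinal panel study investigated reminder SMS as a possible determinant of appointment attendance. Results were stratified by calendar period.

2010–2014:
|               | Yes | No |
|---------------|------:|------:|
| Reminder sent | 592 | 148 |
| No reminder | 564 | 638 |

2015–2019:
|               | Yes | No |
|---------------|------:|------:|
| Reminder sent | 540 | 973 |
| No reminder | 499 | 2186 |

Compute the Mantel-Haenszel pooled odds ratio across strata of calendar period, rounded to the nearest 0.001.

2.998

OR_MH = Σ(aᵢdᵢ/nᵢ) / Σ(bᵢcᵢ/nᵢ), where nᵢ is the stratum total.
Stratum 1 (2010–2014): n = 1942; a·d/n = 592·638/1942 = 194.4882; b·c/n = 148·564/1942 = 42.9825
Stratum 2 (2015–2019): n = 4198; a·d/n = 540·2186/4198 = 281.1910; b·c/n = 973·499/4198 = 115.6567
OR_MH = (194.4882 + 281.1910) / (42.9825 + 115.6567) = 475.6792 / 158.6392 = 2.99850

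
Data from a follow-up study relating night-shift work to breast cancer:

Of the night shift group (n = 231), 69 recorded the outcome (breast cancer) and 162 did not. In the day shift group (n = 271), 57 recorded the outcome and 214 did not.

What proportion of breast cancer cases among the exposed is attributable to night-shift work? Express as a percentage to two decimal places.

29.58

From the description: a = 69, b = 162, c = 57, d = 214.
Risk in exposed = 69/231 = 0.29870; risk in unexposed = 57/271 = 0.21033.
RR = 0.29870/0.21033 = 1.42014
AR% = (RR − 1)/RR × 100 = (1.42014 − 1)/1.42014 × 100 = 29.5845%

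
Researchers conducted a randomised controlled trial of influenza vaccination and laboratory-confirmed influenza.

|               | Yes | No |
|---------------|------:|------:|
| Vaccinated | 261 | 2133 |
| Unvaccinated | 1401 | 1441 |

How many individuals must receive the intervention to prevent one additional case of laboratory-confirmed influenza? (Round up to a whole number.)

Risk in treated group = 261/2394 = 0.10902; risk in control = 1401/2842 = 0.49296.
Absolute risk reduction = 0.49296 − 0.10902 = 0.38394
NNT = 1 / ARR = 1 / 0.38394 = 2.605 → round up → 3

3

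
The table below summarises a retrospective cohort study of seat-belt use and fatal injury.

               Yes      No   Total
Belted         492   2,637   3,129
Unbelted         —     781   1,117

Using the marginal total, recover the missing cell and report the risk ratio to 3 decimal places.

The missing cell is in the unexposed row: 1117 − 781 = 336.
So a = 492, b = 2637, c = 336, d = 781.
RR = [a/(a+b)] / [c/(c+d)] = (492/3129) / (336/1117) = 0.15724/0.30081 = 0.52273

0.523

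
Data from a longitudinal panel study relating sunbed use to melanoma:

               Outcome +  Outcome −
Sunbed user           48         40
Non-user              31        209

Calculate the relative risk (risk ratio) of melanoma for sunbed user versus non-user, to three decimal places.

4.223

Cells: a = 48, b = 40, c = 31, d = 209.
Risk in exposed = 48/88 = 0.54545; risk in unexposed = 31/240 = 0.12917.
RR = 0.54545 / 0.12917 = 4.22287
The risk among the exposed is 4.22 times that among the unexposed.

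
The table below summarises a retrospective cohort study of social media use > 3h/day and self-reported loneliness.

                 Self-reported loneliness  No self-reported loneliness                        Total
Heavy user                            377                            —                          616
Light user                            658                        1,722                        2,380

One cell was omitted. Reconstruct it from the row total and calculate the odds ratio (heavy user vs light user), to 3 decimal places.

4.128

The missing cell is in the exposed row: 616 − 377 = 239.
So a = 377, b = 239, c = 658, d = 1722.
OR = (a·d)/(b·c) = (377 × 1722) / (239 × 658) = 649194 / 157262 = 4.12810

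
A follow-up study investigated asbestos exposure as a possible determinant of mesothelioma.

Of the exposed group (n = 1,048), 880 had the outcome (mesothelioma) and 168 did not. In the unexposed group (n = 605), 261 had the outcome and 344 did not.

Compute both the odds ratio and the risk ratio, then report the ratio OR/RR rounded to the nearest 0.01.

From the description: a = 880, b = 168, c = 261, d = 344.
OR = (880·344)/(168·261) = 302720/43848 = 6.90385
Risk in exposed = 880/1048 = 0.83969; risk in unexposed = 261/605 = 0.43140; RR = 1.94642
OR/RR = 6.90385 / 1.94642 = 3.54695
The outcome is not rare, so the OR lies further from 1 than the RR.

3.55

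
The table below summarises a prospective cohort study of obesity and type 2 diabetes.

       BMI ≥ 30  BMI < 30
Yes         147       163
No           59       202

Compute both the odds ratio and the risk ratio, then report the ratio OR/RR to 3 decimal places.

1.932

Reading the table with exposure as columns: a = 147 (BMI ≥ 30, case), b = 59 (BMI ≥ 30, non-case), c = 163 (BMI < 30, case), d = 202.
OR = (147·202)/(59·163) = 29694/9617 = 3.08766
Risk in exposed = 147/206 = 0.71359; risk in unexposed = 163/365 = 0.44658; RR = 1.59792
OR/RR = 3.08766 / 1.59792 = 1.93230
The outcome is not rare, so the OR lies further from 1 than the RR.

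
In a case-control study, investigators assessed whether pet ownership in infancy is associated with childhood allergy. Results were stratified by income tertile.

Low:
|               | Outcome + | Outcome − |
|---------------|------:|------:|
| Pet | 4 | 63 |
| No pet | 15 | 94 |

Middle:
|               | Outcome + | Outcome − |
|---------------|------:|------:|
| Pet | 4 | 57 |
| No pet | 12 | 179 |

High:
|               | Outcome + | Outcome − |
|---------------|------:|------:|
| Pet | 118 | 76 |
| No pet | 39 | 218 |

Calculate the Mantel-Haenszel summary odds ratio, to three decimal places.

OR_MH = Σ(aᵢdᵢ/nᵢ) / Σ(bᵢcᵢ/nᵢ), where nᵢ is the stratum total.
Stratum 1 (Low): n = 176; a·d/n = 4·94/176 = 2.1364; b·c/n = 63·15/176 = 5.3693
Stratum 2 (Middle): n = 252; a·d/n = 4·179/252 = 2.8413; b·c/n = 57·12/252 = 2.7143
Stratum 3 (High): n = 451; a·d/n = 118·218/451 = 57.0377; b·c/n = 76·39/451 = 6.5721
OR_MH = (2.1364 + 2.8413 + 57.0377) / (5.3693 + 2.7143 + 6.5721) = 62.0153 / 14.6557 = 4.23149

4.231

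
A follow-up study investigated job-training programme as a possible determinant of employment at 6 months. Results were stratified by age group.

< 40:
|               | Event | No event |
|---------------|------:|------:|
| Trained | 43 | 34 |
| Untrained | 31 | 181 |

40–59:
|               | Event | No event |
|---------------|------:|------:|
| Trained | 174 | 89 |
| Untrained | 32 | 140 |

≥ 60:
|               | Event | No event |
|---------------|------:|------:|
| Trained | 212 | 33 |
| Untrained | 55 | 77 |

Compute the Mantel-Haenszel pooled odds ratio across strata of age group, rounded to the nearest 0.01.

OR_MH = Σ(aᵢdᵢ/nᵢ) / Σ(bᵢcᵢ/nᵢ), where nᵢ is the stratum total.
Stratum 1 (< 40): n = 289; a·d/n = 43·181/289 = 26.9308; b·c/n = 34·31/289 = 3.6471
Stratum 2 (40–59): n = 435; a·d/n = 174·140/435 = 56.0000; b·c/n = 89·32/435 = 6.5471
Stratum 3 (≥ 60): n = 377; a·d/n = 212·77/377 = 43.2997; b·c/n = 33·55/377 = 4.8143
OR_MH = (26.9308 + 56.0000 + 43.2997) / (3.6471 + 6.5471 + 4.8143) = 126.2305 / 15.0085 = 8.41060

8.41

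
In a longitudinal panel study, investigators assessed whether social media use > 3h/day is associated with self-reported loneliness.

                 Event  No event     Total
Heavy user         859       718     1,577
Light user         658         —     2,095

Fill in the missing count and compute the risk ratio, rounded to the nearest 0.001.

1.734

The missing cell is in the unexposed row: 2095 − 658 = 1437.
So a = 859, b = 718, c = 658, d = 1437.
RR = [a/(a+b)] / [c/(c+d)] = (859/1577) / (658/2095) = 0.54471/0.31408 = 1.73428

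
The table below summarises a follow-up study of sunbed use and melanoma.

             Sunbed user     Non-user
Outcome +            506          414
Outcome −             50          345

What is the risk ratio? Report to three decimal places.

1.668

Reading the table with exposure as columns: a = 506 (Sunbed user, case), b = 50 (Sunbed user, non-case), c = 414 (Non-user, case), d = 345.
Risk in exposed = 506/556 = 0.91007; risk in unexposed = 414/759 = 0.54545.
RR = 0.91007 / 0.54545 = 1.66847
The risk among the exposed is 1.67 times that among the unexposed.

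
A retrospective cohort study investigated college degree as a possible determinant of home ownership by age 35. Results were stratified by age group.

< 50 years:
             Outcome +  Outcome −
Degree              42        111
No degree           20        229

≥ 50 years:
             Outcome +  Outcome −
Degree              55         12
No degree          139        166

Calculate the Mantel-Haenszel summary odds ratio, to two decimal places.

OR_MH = Σ(aᵢdᵢ/nᵢ) / Σ(bᵢcᵢ/nᵢ), where nᵢ is the stratum total.
Stratum 1 (< 50 years): n = 402; a·d/n = 42·229/402 = 23.9254; b·c/n = 111·20/402 = 5.5224
Stratum 2 (≥ 50 years): n = 372; a·d/n = 55·166/372 = 24.5430; b·c/n = 12·139/372 = 4.4839
OR_MH = (23.9254 + 24.5430) / (5.5224 + 4.4839) = 48.4684 / 10.0063 = 4.84381

4.84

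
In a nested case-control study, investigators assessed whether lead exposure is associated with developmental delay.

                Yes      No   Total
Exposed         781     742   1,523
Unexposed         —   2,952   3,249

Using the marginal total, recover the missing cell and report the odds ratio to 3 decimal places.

The missing cell is in the unexposed row: 3249 − 2952 = 297.
So a = 781, b = 742, c = 297, d = 2952.
OR = (a·d)/(b·c) = (781 × 2952) / (742 × 297) = 2305512 / 220374 = 10.46181

10.462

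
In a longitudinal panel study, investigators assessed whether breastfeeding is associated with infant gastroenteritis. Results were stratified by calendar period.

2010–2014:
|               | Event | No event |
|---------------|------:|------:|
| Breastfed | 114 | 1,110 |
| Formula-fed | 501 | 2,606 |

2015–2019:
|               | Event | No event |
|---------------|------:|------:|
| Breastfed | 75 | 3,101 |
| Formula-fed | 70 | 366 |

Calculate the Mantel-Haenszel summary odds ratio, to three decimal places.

OR_MH = Σ(aᵢdᵢ/nᵢ) / Σ(bᵢcᵢ/nᵢ), where nᵢ is the stratum total.
Stratum 1 (2010–2014): n = 4331; a·d/n = 114·2606/4331 = 68.5948; b·c/n = 1110·501/4331 = 128.4022
Stratum 2 (2015–2019): n = 3612; a·d/n = 75·366/3612 = 7.5997; b·c/n = 3101·70/3612 = 60.0969
OR_MH = (68.5948 + 7.5997) / (128.4022 + 60.0969) = 76.1944 / 188.4991 = 0.40422

0.404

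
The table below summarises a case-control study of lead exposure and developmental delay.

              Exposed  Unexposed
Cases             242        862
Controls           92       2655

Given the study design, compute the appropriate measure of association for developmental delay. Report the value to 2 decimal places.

Reading the table with exposure as columns: a = 242 (Exposed, case), b = 92 (Exposed, non-case), c = 862 (Unexposed, case), d = 2655.
This is a case-control study: participants were sampled on outcome status, so risks in the source population cannot be estimated directly — relative risk is not valid here. The odds ratio is the appropriate measure.
OR = (a·d)/(b·c) = (242 × 2655) / (92 × 862) = 642510 / 79304 = 8.10186

8.10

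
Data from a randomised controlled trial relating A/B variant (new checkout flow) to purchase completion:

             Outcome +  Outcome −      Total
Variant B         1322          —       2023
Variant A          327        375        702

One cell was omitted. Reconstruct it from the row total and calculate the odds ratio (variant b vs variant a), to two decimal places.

2.16

The missing cell is in the exposed row: 2023 − 1322 = 701.
So a = 1322, b = 701, c = 327, d = 375.
OR = (a·d)/(b·c) = (1322 × 375) / (701 × 327) = 495750 / 229227 = 2.16270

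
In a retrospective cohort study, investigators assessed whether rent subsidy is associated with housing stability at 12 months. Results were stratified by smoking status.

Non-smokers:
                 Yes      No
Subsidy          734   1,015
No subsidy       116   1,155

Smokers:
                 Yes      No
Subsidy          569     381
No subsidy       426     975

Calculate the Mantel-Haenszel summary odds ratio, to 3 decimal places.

OR_MH = Σ(aᵢdᵢ/nᵢ) / Σ(bᵢcᵢ/nᵢ), where nᵢ is the stratum total.
Stratum 1 (Non-smokers): n = 3020; a·d/n = 734·1155/3020 = 280.7185; b·c/n = 1015·116/3020 = 38.9868
Stratum 2 (Smokers): n = 2351; a·d/n = 569·975/2351 = 235.9741; b·c/n = 381·426/2351 = 69.0370
OR_MH = (280.7185 + 235.9741) / (38.9868 + 69.0370) = 516.6926 / 108.0238 = 4.78314

4.783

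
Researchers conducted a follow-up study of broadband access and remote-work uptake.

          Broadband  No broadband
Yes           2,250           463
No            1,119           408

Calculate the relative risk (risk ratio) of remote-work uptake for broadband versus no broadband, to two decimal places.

Reading the table with exposure as columns: a = 2250 (Broadband, case), b = 1119 (Broadband, non-case), c = 463 (No broadband, case), d = 408.
Risk in exposed = 2250/3369 = 0.66785; risk in unexposed = 463/871 = 0.53157.
RR = 0.66785 / 0.53157 = 1.25637
The risk among the exposed is 1.26 times that among the unexposed.

1.26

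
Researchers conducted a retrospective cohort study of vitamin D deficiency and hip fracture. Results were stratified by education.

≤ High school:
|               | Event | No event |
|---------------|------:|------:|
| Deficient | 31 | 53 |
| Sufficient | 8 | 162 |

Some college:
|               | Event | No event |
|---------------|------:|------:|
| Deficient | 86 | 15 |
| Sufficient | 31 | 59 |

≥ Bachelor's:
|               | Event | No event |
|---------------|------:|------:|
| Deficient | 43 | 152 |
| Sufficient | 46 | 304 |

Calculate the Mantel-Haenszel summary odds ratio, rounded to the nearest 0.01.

OR_MH = Σ(aᵢdᵢ/nᵢ) / Σ(bᵢcᵢ/nᵢ), where nᵢ is the stratum total.
Stratum 1 (≤ High school): n = 254; a·d/n = 31·162/254 = 19.7717; b·c/n = 53·8/254 = 1.6693
Stratum 2 (Some college): n = 191; a·d/n = 86·59/191 = 26.5654; b·c/n = 15·31/191 = 2.4346
Stratum 3 (≥ Bachelor's): n = 545; a·d/n = 43·304/545 = 23.9853; b·c/n = 152·46/545 = 12.8294
OR_MH = (19.7717 + 26.5654 + 23.9853) / (1.6693 + 2.4346 + 12.8294) = 70.3224 / 16.9332 = 4.15293

4.15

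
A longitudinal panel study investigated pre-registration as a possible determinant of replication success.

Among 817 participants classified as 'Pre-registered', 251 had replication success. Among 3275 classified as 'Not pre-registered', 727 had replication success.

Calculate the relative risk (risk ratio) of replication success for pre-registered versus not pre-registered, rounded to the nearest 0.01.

From the description: a = 251, b = 566, c = 727, d = 2548.
Risk in exposed = 251/817 = 0.30722; risk in unexposed = 727/3275 = 0.22198.
RR = 0.30722 / 0.22198 = 1.38398
The risk among the exposed is 1.38 times that among the unexposed.

1.38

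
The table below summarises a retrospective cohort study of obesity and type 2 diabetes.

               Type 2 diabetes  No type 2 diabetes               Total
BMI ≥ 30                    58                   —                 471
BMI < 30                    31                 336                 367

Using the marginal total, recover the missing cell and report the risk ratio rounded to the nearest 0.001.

1.458

The missing cell is in the exposed row: 471 − 58 = 413.
So a = 58, b = 413, c = 31, d = 336.
RR = [a/(a+b)] / [c/(c+d)] = (58/471) / (31/367) = 0.12314/0.08447 = 1.45785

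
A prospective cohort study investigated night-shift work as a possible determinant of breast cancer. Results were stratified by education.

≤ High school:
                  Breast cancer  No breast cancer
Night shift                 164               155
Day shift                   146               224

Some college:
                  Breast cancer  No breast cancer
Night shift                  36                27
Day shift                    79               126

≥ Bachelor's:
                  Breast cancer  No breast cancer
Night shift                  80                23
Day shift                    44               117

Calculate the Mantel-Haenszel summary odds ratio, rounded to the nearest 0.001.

2.368

OR_MH = Σ(aᵢdᵢ/nᵢ) / Σ(bᵢcᵢ/nᵢ), where nᵢ is the stratum total.
Stratum 1 (≤ High school): n = 689; a·d/n = 164·224/689 = 53.3179; b·c/n = 155·146/689 = 32.8447
Stratum 2 (Some college): n = 268; a·d/n = 36·126/268 = 16.9254; b·c/n = 27·79/268 = 7.9590
Stratum 3 (≥ Bachelor's): n = 264; a·d/n = 80·117/264 = 35.4545; b·c/n = 23·44/264 = 3.8333
OR_MH = (53.3179 + 16.9254 + 35.4545) / (32.8447 + 7.9590 + 3.8333) = 105.6978 / 44.6370 = 2.36794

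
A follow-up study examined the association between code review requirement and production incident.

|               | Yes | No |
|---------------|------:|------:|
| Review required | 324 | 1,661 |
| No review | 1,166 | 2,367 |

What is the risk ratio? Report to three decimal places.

0.495

Cells: a = 324, b = 1661, c = 1166, d = 2367.
Risk in exposed = 324/1985 = 0.16322; risk in unexposed = 1166/3533 = 0.33003.
RR = 0.16322 / 0.33003 = 0.49457
The risk is 51% lower among the exposed than among the unexposed.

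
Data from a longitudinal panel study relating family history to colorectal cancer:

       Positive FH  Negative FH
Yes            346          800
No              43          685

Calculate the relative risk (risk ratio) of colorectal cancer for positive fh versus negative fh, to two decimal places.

Reading the table with exposure as columns: a = 346 (Positive FH, case), b = 43 (Positive FH, non-case), c = 800 (Negative FH, case), d = 685.
Risk in exposed = 346/389 = 0.88946; risk in unexposed = 800/1485 = 0.53872.
RR = 0.88946 / 0.53872 = 1.65106
The risk among the exposed is 1.65 times that among the unexposed.

1.65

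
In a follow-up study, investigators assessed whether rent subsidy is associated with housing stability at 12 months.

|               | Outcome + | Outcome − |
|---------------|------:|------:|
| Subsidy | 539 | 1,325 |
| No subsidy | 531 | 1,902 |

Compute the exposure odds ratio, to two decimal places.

1.46

Cells: a = 539, b = 1325, c = 531, d = 1902.
OR = (a·d)/(b·c) = (539 × 1902) / (1325 × 531) = 1025178 / 703575 = 1.45710
The odds of housing stability at 12 months are about 1.46 times as high in the subsidy group.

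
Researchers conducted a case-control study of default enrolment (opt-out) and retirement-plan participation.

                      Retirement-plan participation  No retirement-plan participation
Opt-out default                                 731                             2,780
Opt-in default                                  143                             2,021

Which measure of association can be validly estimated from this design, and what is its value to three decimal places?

3.716

Cells: a = 731, b = 2780, c = 143, d = 2021.
This is a case-control study: participants were sampled on outcome status, so risks in the source population cannot be estimated directly — relative risk is not valid here. The odds ratio is the appropriate measure.
OR = (a·d)/(b·c) = (731 × 2021) / (2780 × 143) = 1477351 / 397540 = 3.71623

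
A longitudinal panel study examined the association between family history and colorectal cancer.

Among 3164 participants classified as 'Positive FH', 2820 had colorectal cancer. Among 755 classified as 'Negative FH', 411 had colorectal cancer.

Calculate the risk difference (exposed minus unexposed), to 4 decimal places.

0.3469

From the description: a = 2820, b = 344, c = 411, d = 344.
Risk in exposed = 2820/3164 = 0.891277; risk in unexposed = 411/755 = 0.544371.
Risk difference = 0.891277 − 0.544371 = 0.346906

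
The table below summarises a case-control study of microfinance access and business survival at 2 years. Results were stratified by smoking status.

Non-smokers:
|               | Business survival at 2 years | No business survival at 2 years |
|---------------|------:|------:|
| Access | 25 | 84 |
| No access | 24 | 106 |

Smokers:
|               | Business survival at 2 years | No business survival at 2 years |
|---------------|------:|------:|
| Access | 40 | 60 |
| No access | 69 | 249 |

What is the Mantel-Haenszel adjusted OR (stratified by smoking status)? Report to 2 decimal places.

OR_MH = Σ(aᵢdᵢ/nᵢ) / Σ(bᵢcᵢ/nᵢ), where nᵢ is the stratum total.
Stratum 1 (Non-smokers): n = 239; a·d/n = 25·106/239 = 11.0879; b·c/n = 84·24/239 = 8.4351
Stratum 2 (Smokers): n = 418; a·d/n = 40·249/418 = 23.8278; b·c/n = 60·69/418 = 9.9043
OR_MH = (11.0879 + 23.8278) / (8.4351 + 9.9043) = 34.9156 / 18.3395 = 1.90385

1.90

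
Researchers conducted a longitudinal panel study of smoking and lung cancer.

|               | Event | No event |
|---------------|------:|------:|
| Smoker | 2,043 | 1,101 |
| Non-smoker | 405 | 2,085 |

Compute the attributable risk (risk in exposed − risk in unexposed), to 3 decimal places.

Cells: a = 2043, b = 1101, c = 405, d = 2085.
Risk in exposed = 2043/3144 = 0.649809; risk in unexposed = 405/2490 = 0.162651.
Risk difference = 0.649809 − 0.162651 = 0.487159

0.487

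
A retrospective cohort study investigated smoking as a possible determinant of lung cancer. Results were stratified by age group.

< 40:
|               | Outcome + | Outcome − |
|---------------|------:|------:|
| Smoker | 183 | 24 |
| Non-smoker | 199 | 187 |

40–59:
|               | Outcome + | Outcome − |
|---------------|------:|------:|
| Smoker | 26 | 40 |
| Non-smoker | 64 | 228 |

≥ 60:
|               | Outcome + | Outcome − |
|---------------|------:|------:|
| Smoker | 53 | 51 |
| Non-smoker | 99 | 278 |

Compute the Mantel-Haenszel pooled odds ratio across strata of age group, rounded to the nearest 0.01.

4.08

OR_MH = Σ(aᵢdᵢ/nᵢ) / Σ(bᵢcᵢ/nᵢ), where nᵢ is the stratum total.
Stratum 1 (< 40): n = 593; a·d/n = 183·187/593 = 57.7083; b·c/n = 24·199/593 = 8.0540
Stratum 2 (40–59): n = 358; a·d/n = 26·228/358 = 16.5587; b·c/n = 40·64/358 = 7.1508
Stratum 3 (≥ 60): n = 481; a·d/n = 53·278/481 = 30.6320; b·c/n = 51·99/481 = 10.4969
OR_MH = (57.7083 + 16.5587 + 30.6320) / (8.0540 + 7.1508 + 10.4969) = 104.8989 / 25.7017 = 4.08140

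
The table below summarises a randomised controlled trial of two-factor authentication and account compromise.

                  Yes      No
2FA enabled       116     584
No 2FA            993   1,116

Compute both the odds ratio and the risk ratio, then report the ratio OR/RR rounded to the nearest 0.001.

Cells: a = 116, b = 584, c = 993, d = 1116.
OR = (116·1116)/(584·993) = 129456/579912 = 0.22323
Risk in exposed = 116/700 = 0.16571; risk in unexposed = 993/2109 = 0.47084; RR = 0.35196
OR/RR = 0.22323 / 0.35196 = 0.63427
The outcome is not rare, so the OR lies further from 1 than the RR.

0.634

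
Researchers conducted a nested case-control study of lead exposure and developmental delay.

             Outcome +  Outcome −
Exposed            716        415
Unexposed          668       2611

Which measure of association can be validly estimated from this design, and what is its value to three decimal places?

6.744

Cells: a = 716, b = 415, c = 668, d = 2611.
This is a nested case-control study: participants were sampled on outcome status, so risks in the source population cannot be estimated directly — relative risk is not valid here. The odds ratio is the appropriate measure.
OR = (a·d)/(b·c) = (716 × 2611) / (415 × 668) = 1869476 / 277220 = 6.74365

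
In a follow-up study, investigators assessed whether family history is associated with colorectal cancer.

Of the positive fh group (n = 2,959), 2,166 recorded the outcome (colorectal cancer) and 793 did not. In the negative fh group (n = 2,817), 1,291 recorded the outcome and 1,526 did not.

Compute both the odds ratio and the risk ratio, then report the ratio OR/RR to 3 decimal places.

2.021

From the description: a = 2166, b = 793, c = 1291, d = 1526.
OR = (2166·1526)/(793·1291) = 3305316/1023763 = 3.22859
Risk in exposed = 2166/2959 = 0.73200; risk in unexposed = 1291/2817 = 0.45829; RR = 1.59725
OR/RR = 3.22859 / 1.59725 = 2.02134
The outcome is not rare, so the OR lies further from 1 than the RR.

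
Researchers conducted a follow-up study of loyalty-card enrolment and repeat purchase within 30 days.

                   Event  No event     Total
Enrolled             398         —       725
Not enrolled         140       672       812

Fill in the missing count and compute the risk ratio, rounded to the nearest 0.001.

The missing cell is in the exposed row: 725 − 398 = 327.
So a = 398, b = 327, c = 140, d = 672.
RR = [a/(a+b)] / [c/(c+d)] = (398/725) / (140/812) = 0.54897/0.17241 = 3.18400

3.184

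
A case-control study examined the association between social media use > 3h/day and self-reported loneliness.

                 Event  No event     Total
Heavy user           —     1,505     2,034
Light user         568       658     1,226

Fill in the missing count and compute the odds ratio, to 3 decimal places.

The missing cell is in the exposed row: 2034 − 1505 = 529.
So a = 529, b = 1505, c = 568, d = 658.
OR = (a·d)/(b·c) = (529 × 658) / (1505 × 568) = 348082 / 854840 = 0.40719

0.407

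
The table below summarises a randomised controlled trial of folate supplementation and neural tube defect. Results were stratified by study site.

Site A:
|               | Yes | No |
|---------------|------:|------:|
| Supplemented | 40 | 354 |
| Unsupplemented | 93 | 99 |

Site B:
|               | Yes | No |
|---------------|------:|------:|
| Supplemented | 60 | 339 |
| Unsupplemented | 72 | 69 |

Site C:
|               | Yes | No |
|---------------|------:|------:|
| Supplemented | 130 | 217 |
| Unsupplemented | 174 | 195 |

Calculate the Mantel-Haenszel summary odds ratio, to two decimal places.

OR_MH = Σ(aᵢdᵢ/nᵢ) / Σ(bᵢcᵢ/nᵢ), where nᵢ is the stratum total.
Stratum 1 (Site A): n = 586; a·d/n = 40·99/586 = 6.7577; b·c/n = 354·93/586 = 56.1809
Stratum 2 (Site B): n = 540; a·d/n = 60·69/540 = 7.6667; b·c/n = 339·72/540 = 45.2000
Stratum 3 (Site C): n = 716; a·d/n = 130·195/716 = 35.4050; b·c/n = 217·174/716 = 52.7346
OR_MH = (6.7577 + 7.6667 + 35.4050) / (56.1809 + 45.2000 + 52.7346) = 49.8294 / 154.1155 = 0.32332

0.32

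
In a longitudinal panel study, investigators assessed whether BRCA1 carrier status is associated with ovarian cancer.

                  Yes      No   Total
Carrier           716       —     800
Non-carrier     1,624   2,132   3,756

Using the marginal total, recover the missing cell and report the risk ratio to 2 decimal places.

The missing cell is in the exposed row: 800 − 716 = 84.
So a = 716, b = 84, c = 1624, d = 2132.
RR = [a/(a+b)] / [c/(c+d)] = (716/800) / (1624/3756) = 0.89500/0.43237 = 2.06996

2.07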